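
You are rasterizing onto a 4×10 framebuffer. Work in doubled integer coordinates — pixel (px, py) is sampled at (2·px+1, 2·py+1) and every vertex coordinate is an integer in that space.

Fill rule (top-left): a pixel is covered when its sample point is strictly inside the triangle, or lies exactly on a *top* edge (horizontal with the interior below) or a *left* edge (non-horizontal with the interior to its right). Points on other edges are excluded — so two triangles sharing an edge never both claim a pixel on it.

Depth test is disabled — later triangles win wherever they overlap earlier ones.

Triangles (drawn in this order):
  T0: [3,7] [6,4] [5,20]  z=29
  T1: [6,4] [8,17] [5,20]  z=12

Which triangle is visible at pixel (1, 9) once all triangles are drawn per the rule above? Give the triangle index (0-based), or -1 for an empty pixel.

T0:
  2·area = 45
  edge (3, 7)→(6, 4): d=(3,-3) top-left  bias=+0
  edge (6, 4)→(5, 20): d=(-1,16) right/bottom  bias=-1
  edge (5, 20)→(3, 7): d=(-2,-13) top-left  bias=+0
    (3,1)@(7, 3): e=[0,-15,60] → .  [on edge]
    (2,2)@(5, 5): e=[0,15,30] → X  [on edge]
    (3,2)@(7, 5): e=[6,-17,56] → .
    (1,3)@(3, 7): e=[0,45,0] → X  [on edge]
    (3,3)@(7, 7): e=[12,-19,52] → .
    (0,4)@(1, 9): e=[0,75,-30] → .  [on edge]
    (1,4)@(3, 9): e=[6,43,-4] → .
    (2,4)@(5, 9): e=[12,11,22] → X
    (3,4)@(7, 9): e=[18,-21,48] → .
    (2,5)@(5, 11): e=[18,9,18] → X
    (3,5)@(7, 11): e=[24,-23,44] → .
    (2,6)@(5, 13): e=[24,7,14] → X
  covered (9 px):
    . . . .
    . . . .
    . . X .
    . X X .
    . . X .
    . . X .
    . . X .
    . . X .
    . . X .
    . . X .
T1:
  2·area = 45
  edge (6, 4)→(8, 17): d=(2,13) right/bottom  bias=-1
  edge (8, 17)→(5, 20): d=(-3,3) right/bottom  bias=-1
  edge (5, 20)→(6, 4): d=(1,-16) top-left  bias=+0
    (3,5)@(7, 11): e=[1,21,23] → X
    (3,6)@(7, 13): e=[5,15,25] → X
    (3,7)@(7, 15): e=[9,9,27] → X
    (3,8)@(7, 17): e=[13,3,29] → X
    (3,9)@(7, 19): e=[17,-3,31] → .
  covered (4 px):
    . . . .
    . . . .
    . . . .
    . . . .
    . . . .
    . . . X
    . . . X
    . . . X
    . . . X
    . . . .

Z-buffer (winner per pixel, '.' = empty):
  . . . .
  . . . .
  . . 0 .
  . 0 0 .
  . . 0 .
  . . 0 1
  . . 0 1
  . . 0 1
  . . 0 1
  . . 0 .

Answer: -1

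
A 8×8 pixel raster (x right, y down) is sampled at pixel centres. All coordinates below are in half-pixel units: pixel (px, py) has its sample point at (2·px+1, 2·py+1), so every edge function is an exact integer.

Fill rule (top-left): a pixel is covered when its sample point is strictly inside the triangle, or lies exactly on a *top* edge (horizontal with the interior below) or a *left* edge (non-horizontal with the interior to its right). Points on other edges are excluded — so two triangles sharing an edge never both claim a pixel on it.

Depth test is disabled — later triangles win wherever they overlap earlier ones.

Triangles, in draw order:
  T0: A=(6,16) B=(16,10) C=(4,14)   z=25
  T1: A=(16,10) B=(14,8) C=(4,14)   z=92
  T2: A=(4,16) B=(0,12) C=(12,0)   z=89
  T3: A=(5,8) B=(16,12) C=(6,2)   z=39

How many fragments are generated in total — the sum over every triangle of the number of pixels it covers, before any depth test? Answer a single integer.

T0:
  2·area = 32  (B↔C swapped to make it positive)
  edge (6, 16)→(4, 14): d=(-2,-2) top-left  bias=+0
  edge (4, 14)→(16, 10): d=(12,-4) top-left  bias=+0
  edge (16, 10)→(6, 16): d=(-10,6) right/bottom  bias=-1
    (0,5)@(1, 11): e=[0,-48,80] → ·  [on edge]
    (6,5)@(13, 11): e=[24,0,8] → #  [on edge]
    (7,5)@(15, 11): e=[28,8,-4] → ·
    (1,6)@(3, 13): e=[0,-16,48] → ·  [on edge]
    (3,6)@(7, 13): e=[8,0,24] → #  [on edge]
    (4,6)@(9, 13): e=[12,8,12] → #
    (5,6)@(11, 13): e=[16,16,0] → ·  [on edge]
    (6,6)@(13, 13): e=[20,24,-12] → ·
    (0,7)@(1, 15): e=[-8,0,40] → ·  [on edge]
    (2,7)@(5, 15): e=[0,16,16] → #  [on edge]
    (4,7)@(9, 15): e=[8,32,-8] → ·
  covered (5 px):
    · · · · · · · ·
    · · · · · · · ·
    · · · · · · · ·
    · · · · · · · ·
    · · · · · · · ·
    · · · · · · # ·
    · · · # # · · ·
    · · # # · · · ·
T1:
  2·area = 32  (B↔C swapped to make it positive)
  edge (16, 10)→(4, 14): d=(-12,4) right/bottom  bias=-1
  edge (4, 14)→(14, 8): d=(10,-6) top-left  bias=+0
  edge (14, 8)→(16, 10): d=(2,2) right/bottom  bias=-1
    (3,0)@(7, 1): e=[144,-112,0] → ·  [on edge]
    (4,1)@(9, 3): e=[112,-80,0] → ·  [on edge]
    (5,2)@(11, 5): e=[80,-48,0] → ·  [on edge]
    (6,3)@(13, 7): e=[48,-16,0] → ·  [on edge]
    (6,4)@(13, 9): e=[24,4,4] → #
    (7,4)@(15, 9): e=[16,16,0] → ·  [on edge]
    (4,5)@(9, 11): e=[16,0,16] → #  [on edge]
    (5,5)@(11, 11): e=[8,12,12] → #
    (6,5)@(13, 11): e=[0,24,8] → ·  [on edge]
    (3,6)@(7, 13): e=[0,8,24] → ·  [on edge]
    (4,6)@(9, 13): e=[-8,20,20] → ·
    (5,6)@(11, 13): e=[-16,32,16] → ·
    (0,7)@(1, 15): e=[0,-8,40] → ·  [on edge]
  covered (3 px):
    · · · · · · · ·
    · · · · · · · ·
    · · · · · · · ·
    · · · · · · · ·
    · · · · · · # ·
    · · · · # # · ·
    · · · · · · · ·
    · · · · · · · ·
T2:
  2·area = 96
  edge (4, 16)→(0, 12): d=(-4,-4) top-left  bias=+0
  edge (0, 12)→(12, 0): d=(12,-12) top-left  bias=+0
  edge (12, 0)→(4, 16): d=(-8,16) right/bottom  bias=-1
    (5,0)@(11, 1): e=[88,0,8] → #  [on edge]
    (6,0)@(13, 1): e=[96,24,-24] → ·
    (4,1)@(9, 3): e=[72,0,24] → #  [on edge]
    (5,1)@(11, 3): e=[80,24,-8] → ·
    (3,2)@(7, 5): e=[56,0,40] → #  [on edge]
    (5,2)@(11, 5): e=[72,48,-24] → ·
    (2,3)@(5, 7): e=[40,0,56] → #  [on edge]
    (4,3)@(9, 7): e=[56,48,-8] → ·
    (1,4)@(3, 9): e=[24,0,72] → #  [on edge]
    (4,4)@(9, 9): e=[48,72,-24] → ·
    (0,5)@(1, 11): e=[8,0,88] → #  [on edge]
    (3,5)@(7, 11): e=[32,72,-8] → ·
    (0,6)@(1, 13): e=[0,24,72] → #  [on edge]
    (1,7)@(3, 15): e=[0,72,24] → #  [on edge]
  covered (16 px):
    · · · · · # · ·
    · · · · # · · ·
    · · · # # · · ·
    · · # # · · · ·
    · # # # · · · ·
    # # # · · · · ·
    # # # · · · · ·
    · # · · · · · ·
T3:
  2·area = 70  (B↔C swapped to make it positive)
  edge (5, 8)→(6, 2): d=(1,-6) top-left  bias=+0
  edge (6, 2)→(16, 12): d=(10,10) right/bottom  bias=-1
  edge (16, 12)→(5, 8): d=(-11,-4) top-left  bias=+0
    (2,0)@(5, 1): e=[-7,0,77] → ·  [on edge]
    (3,1)@(7, 3): e=[7,0,63] → ·  [on edge]
    (3,2)@(7, 5): e=[9,20,41] → #
    (4,2)@(9, 5): e=[21,0,49] → ·  [on edge]
    (3,3)@(7, 7): e=[11,40,19] → #
    (4,3)@(9, 7): e=[23,20,27] → #
    (5,3)@(11, 7): e=[35,0,35] → ·  [on edge]
    (3,4)@(7, 9): e=[13,60,-3] → ·
    (4,4)@(9, 9): e=[25,40,5] → #
    (5,4)@(11, 9): e=[37,20,13] → #
    (6,4)@(13, 9): e=[49,0,21] → ·  [on edge]
    (4,5)@(9, 11): e=[27,60,-17] → ·
    (7,5)@(15, 11): e=[63,0,7] → ·  [on edge]
  covered (5 px):
    · · · · · · · ·
    · · · · · · · ·
    · · · # · · · ·
    · · · # # · · ·
    · · · · # # · ·
    · · · · · · · ·
    · · · · · · · ·
    · · · · · · · ·

Result: 29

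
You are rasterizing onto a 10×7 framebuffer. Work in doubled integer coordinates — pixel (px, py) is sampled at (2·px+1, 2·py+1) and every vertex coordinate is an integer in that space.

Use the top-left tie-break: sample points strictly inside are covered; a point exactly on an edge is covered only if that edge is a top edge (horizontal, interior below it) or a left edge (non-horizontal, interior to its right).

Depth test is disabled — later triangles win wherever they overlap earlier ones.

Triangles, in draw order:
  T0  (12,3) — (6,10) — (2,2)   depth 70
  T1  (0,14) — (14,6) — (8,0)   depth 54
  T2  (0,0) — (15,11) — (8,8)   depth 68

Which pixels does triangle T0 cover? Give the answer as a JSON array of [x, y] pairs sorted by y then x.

T0:
  2·area = 76
  edge (12, 3)→(6, 10): d=(-6,7) right/bottom  bias=-1
  edge (6, 10)→(2, 2): d=(-4,-8) top-left  bias=+0
  edge (2, 2)→(12, 3): d=(10,1) right/bottom  bias=-1
    (1,1)@(3, 3): e=[63,4,9] → #
    (2,1)@(5, 3): e=[49,20,7] → #
    (3,1)@(7, 3): e=[35,36,5] → #
    (4,1)@(9, 3): e=[21,52,3] → #
    (5,1)@(11, 3): e=[7,68,1] → #
    (6,1)@(13, 3): e=[-7,84,-1] → ·
    (1,2)@(3, 5): e=[51,-4,29] → ·
    (2,2)@(5, 5): e=[37,12,27] → #
    (5,2)@(11, 5): e=[-5,60,21] → ·
    (2,3)@(5, 7): e=[25,4,47] → #
    (4,3)@(9, 7): e=[-3,36,43] → ·
    (2,4)@(5, 9): e=[13,-4,67] → ·
  covered (10 px):
    · · · · · · · · · ·
    · # # # # # · · · ·
    · · # # # · · · · ·
    · · # # · · · · · ·
    · · · · · · · · · ·
    · · · · · · · · · ·
    · · · · · · · · · ·
T1:
  2·area = 132  (B↔C swapped to make it positive)
  edge (0, 14)→(8, 0): d=(8,-14) top-left  bias=+0
  edge (8, 0)→(14, 6): d=(6,6) right/bottom  bias=-1
  edge (14, 6)→(0, 14): d=(-14,8) right/bottom  bias=-1
    (4,0)@(9, 1): e=[22,0,110] → ·  [on edge]
    (3,1)@(7, 3): e=[10,24,98] → #
    (4,1)@(9, 3): e=[38,12,82] → #
    (5,1)@(11, 3): e=[66,0,66] → ·  [on edge]
    (3,2)@(7, 5): e=[26,36,70] → #
    (5,2)@(11, 5): e=[82,12,38] → #
    (6,2)@(13, 5): e=[110,0,22] → ·  [on edge]
    (2,3)@(5, 7): e=[14,60,58] → #
    (6,3)@(13, 7): e=[126,12,-6] → ·
    (7,3)@(15, 7): e=[154,0,-22] → ·  [on edge]
    (1,4)@(3, 9): e=[2,84,46] → #
    (4,4)@(9, 9): e=[86,48,-2] → ·
    (8,4)@(17, 9): e=[198,0,-66] → ·  [on edge]
    (9,5)@(19, 11): e=[242,0,-110] → ·  [on edge]
  covered (15 px):
    · · · · · · · · · ·
    · · · # # · · · · ·
    · · · # # # · · · ·
    · · # # # # · · · ·
    · # # # · · · · · ·
    · # # · · · · · · ·
    # · · · · · · · · ·
T2:
  2·area = 32
  edge (0, 0)→(15, 11): d=(15,11) right/bottom  bias=-1
  edge (15, 11)→(8, 8): d=(-7,-3) top-left  bias=+0
  edge (8, 8)→(0, 0): d=(-8,-8) top-left  bias=+0
    (0,0)@(1, 1): e=[4,28,0] → #  [on edge]
    (1,0)@(3, 1): e=[-18,34,16] → ·
    (0,1)@(1, 3): e=[34,14,-16] → ·
    (1,1)@(3, 3): e=[12,20,0] → #  [on edge]
    (2,1)@(5, 3): e=[-10,26,16] → ·
    (0,2)@(1, 5): e=[64,0,-32] → ·  [on edge]
    (1,2)@(3, 5): e=[42,6,-16] → ·
    (2,2)@(5, 5): e=[20,12,0] → #  [on edge]
    (3,2)@(7, 5): e=[-2,18,16] → ·
    (2,3)@(5, 7): e=[50,-2,-16] → ·
    (3,3)@(7, 7): e=[28,4,0] → #  [on edge]
    (4,3)@(9, 7): e=[6,10,16] → #
    (4,4)@(9, 9): e=[36,-4,0] → ·  [on edge]
    (5,5)@(11, 11): e=[44,-12,0] → ·  [on edge]
    (7,5)@(15, 11): e=[0,0,32] → ·  [on edge]
    (6,6)@(13, 13): e=[52,-20,0] → ·  [on edge]
  covered (6 px):
    # · · · · · · · · ·
    · # · · · · · · · ·
    · · # · · · · · · ·
    · · · # # · · · · ·
    · · · · · # · · · ·
    · · · · · · · · · ·
    · · · · · · · · · ·

Final: [[1,1],[2,1],[3,1],[4,1],[5,1],[2,2],[3,2],[4,2],[2,3],[3,3]]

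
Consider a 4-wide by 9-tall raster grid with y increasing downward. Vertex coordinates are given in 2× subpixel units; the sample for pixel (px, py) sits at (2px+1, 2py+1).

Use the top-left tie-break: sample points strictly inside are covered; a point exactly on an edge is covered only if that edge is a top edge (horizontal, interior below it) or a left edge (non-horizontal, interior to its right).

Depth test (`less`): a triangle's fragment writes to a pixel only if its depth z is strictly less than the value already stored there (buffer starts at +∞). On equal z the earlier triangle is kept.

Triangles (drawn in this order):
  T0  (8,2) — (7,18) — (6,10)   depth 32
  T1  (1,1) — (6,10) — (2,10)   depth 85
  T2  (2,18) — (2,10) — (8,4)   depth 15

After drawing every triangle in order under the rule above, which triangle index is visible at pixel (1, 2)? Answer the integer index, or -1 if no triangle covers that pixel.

T0:
  2·area = 24
  edge (8, 2)→(7, 18): d=(-1,16) right/bottom  bias=-1
  edge (7, 18)→(6, 10): d=(-1,-8) top-left  bias=+0
  edge (6, 10)→(8, 2): d=(2,-8) top-left  bias=+0
    (3,3)@(7, 7): e=[11,11,2] → X
    (3,4)@(7, 9): e=[9,9,6] → X
    (3,5)@(7, 11): e=[7,7,10] → X
    (3,6)@(7, 13): e=[5,5,14] → X
    (3,7)@(7, 15): e=[3,3,18] → X
    (3,8)@(7, 17): e=[1,1,22] → X
  covered (6 px):
    . . . .
    . . . .
    . . . .
    . . . X
    . . . X
    . . . X
    . . . X
    . . . X
    . . . X
T1:
  2·area = 36
  edge (1, 1)→(6, 10): d=(5,9) right/bottom  bias=-1
  edge (6, 10)→(2, 10): d=(-4,0) right/bottom  bias=-1
  edge (2, 10)→(1, 1): d=(-1,-9) top-left  bias=+0
    (0,0)@(1, 1): e=[0,36,0] → .  [on edge]
    (1,2)@(3, 5): e=[2,20,14] → X
    (2,2)@(5, 5): e=[-16,20,32] → .
    (1,3)@(3, 7): e=[12,12,12] → X
    (2,3)@(5, 7): e=[-6,12,30] → .
    (1,4)@(3, 9): e=[22,4,10] → X
    (2,4)@(5, 9): e=[4,4,28] → X
    (3,4)@(7, 9): e=[-14,4,46] → .
    (1,5)@(3, 11): e=[32,-4,8] → .
    (2,5)@(5, 11): e=[14,-4,26] → .
  covered (4 px):
    . . . .
    . . . .
    . X . .
    . X . .
    . X X .
    . . . .
    . . . .
    . . . .
    . . . .
T2:
  2·area = 48
  edge (2, 18)→(2, 10): d=(0,-8) top-left  bias=+0
  edge (2, 10)→(8, 4): d=(6,-6) top-left  bias=+0
  edge (8, 4)→(2, 18): d=(-6,14) right/bottom  bias=-1
    (3,2)@(7, 5): e=[40,0,8] → X  [on edge]
    (2,3)@(5, 7): e=[24,0,24] → X  [on edge]
    (3,3)@(7, 7): e=[40,12,-4] → .
    (1,4)@(3, 9): e=[8,0,40] → X  [on edge]
    (3,4)@(7, 9): e=[40,24,-16] → .
    (0,5)@(1, 11): e=[-8,0,56] → .  [on edge]
    (1,5)@(3, 11): e=[8,12,28] → X
    (2,5)@(5, 11): e=[24,24,0] → .  [on edge]
    (1,6)@(3, 13): e=[8,24,16] → X
    (2,6)@(5, 13): e=[24,36,-12] → .
    (1,7)@(3, 15): e=[8,36,4] → X
    (2,7)@(5, 15): e=[24,48,-24] → .
  covered (7 px):
    . . . .
    . . . .
    . . . X
    . . X .
    . X X .
    . X . .
    . X . .
    . X . .
    . . . .

Z-buffer (winner per pixel, '.' = empty):
  . . . .
  . . . .
  . 1 . 2
  . 1 2 0
  . 2 2 0
  . 2 . 0
  . 2 . 0
  . 2 . 0
  . . . 0

Final: 1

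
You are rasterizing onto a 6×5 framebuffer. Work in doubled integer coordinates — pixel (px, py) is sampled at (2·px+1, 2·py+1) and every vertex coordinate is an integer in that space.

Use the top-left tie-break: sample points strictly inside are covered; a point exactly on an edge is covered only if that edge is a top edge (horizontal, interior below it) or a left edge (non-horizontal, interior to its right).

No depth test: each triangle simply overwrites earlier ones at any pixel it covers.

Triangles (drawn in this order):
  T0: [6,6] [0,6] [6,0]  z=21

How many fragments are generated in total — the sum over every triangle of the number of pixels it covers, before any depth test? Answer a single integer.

T0:
  2·area = 36
  edge (6, 6)→(0, 6): d=(-6,0) right/bottom  bias=-1
  edge (0, 6)→(6, 0): d=(6,-6) top-left  bias=+0
  edge (6, 0)→(6, 6): d=(0,6) right/bottom  bias=-1
    (2,0)@(5, 1): e=[30,0,6] → #  [on edge]
    (3,0)@(7, 1): e=[30,12,-6] → ·
    (1,1)@(3, 3): e=[18,0,18] → #  [on edge]
    (3,1)@(7, 3): e=[18,24,-6] → ·
    (0,2)@(1, 5): e=[6,0,30] → #  [on edge]
    (3,2)@(7, 5): e=[6,36,-6] → ·
    (0,3)@(1, 7): e=[-6,12,30] → ·
    (1,3)@(3, 7): e=[-6,24,18] → ·
    (2,3)@(5, 7): e=[-6,36,6] → ·
  covered (6 px):
    · · # · · ·
    · # # · · ·
    # # # · · ·
    · · · · · ·
    · · · · · ·

Answer: 6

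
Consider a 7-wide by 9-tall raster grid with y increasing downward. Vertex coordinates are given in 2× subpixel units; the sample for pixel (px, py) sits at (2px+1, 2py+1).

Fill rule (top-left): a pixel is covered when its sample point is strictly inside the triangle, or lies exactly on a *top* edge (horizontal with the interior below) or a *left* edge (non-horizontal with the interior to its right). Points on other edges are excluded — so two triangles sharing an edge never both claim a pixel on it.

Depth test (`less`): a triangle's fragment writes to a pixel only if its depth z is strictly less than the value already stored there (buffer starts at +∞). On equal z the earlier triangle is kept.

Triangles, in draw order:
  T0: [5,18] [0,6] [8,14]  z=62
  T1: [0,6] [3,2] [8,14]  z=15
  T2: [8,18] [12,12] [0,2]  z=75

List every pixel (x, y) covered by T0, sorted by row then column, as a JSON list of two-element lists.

T0:
  2·area = 56
  edge (5, 18)→(0, 6): d=(-5,-12) top-left  bias=+0
  edge (0, 6)→(8, 14): d=(8,8) right/bottom  bias=-1
  edge (8, 14)→(5, 18): d=(-3,4) right/bottom  bias=-1
    (0,3)@(1, 7): e=[7,0,49] → ·  [on edge]
    (1,4)@(3, 9): e=[21,0,35] → ·  [on edge]
    (1,5)@(3, 11): e=[11,16,29] → #
    (2,5)@(5, 11): e=[35,0,21] → ·  [on edge]
    (1,6)@(3, 13): e=[1,32,23] → #
    (2,6)@(5, 13): e=[25,16,15] → #
    (3,6)@(7, 13): e=[49,0,7] → ·  [on edge]
    (1,7)@(3, 15): e=[-9,48,17] → ·
    (2,7)@(5, 15): e=[15,32,9] → #
    (3,7)@(7, 15): e=[39,16,1] → #
    (4,7)@(9, 15): e=[63,0,-7] → ·  [on edge]
    (2,8)@(5, 17): e=[5,48,3] → #
    (5,8)@(11, 17): e=[77,0,-21] → ·  [on edge]
  covered (6 px):
    · · · · · · ·
    · · · · · · ·
    · · · · · · ·
    · · · · · · ·
    · · · · · · ·
    · # · · · · ·
    · # # · · · ·
    · · # # · · ·
    · · # · · · ·
T1:
  2·area = 56
  edge (0, 6)→(3, 2): d=(3,-4) top-left  bias=+0
  edge (3, 2)→(8, 14): d=(5,12) right/bottom  bias=-1
  edge (8, 14)→(0, 6): d=(-8,-8) top-left  bias=+0
    (1,1)@(3, 3): e=[3,5,48] → #
    (2,1)@(5, 3): e=[11,-19,64] → ·
    (0,2)@(1, 5): e=[1,39,16] → #
    (2,2)@(5, 5): e=[17,-9,48] → ·
    (0,3)@(1, 7): e=[7,49,0] → #  [on edge]
    (2,3)@(5, 7): e=[23,1,32] → #
    (3,3)@(7, 7): e=[31,-23,48] → ·
    (0,4)@(1, 9): e=[13,59,-16] → ·
    (1,4)@(3, 9): e=[21,35,0] → #  [on edge]
    (3,4)@(7, 9): e=[37,-13,32] → ·
    (1,5)@(3, 11): e=[27,45,-16] → ·
    (2,5)@(5, 11): e=[35,21,0] → #  [on edge]
    (3,6)@(7, 13): e=[49,7,0] → #  [on edge]
    (4,7)@(9, 15): e=[63,-7,0] → ·  [on edge]
    (5,8)@(11, 17): e=[77,-21,0] → ·  [on edge]
  covered (10 px):
    · · · · · · ·
    · # · · · · ·
    # # · · · · ·
    # # # · · · ·
    · # # · · · ·
    · · # · · · ·
    · · · # · · ·
    · · · · · · ·
    · · · · · · ·
T2:
  2·area = 112  (B↔C swapped to make it positive)
  edge (8, 18)→(0, 2): d=(-8,-16) top-left  bias=+0
  edge (0, 2)→(12, 12): d=(12,10) right/bottom  bias=-1
  edge (12, 12)→(8, 18): d=(-4,6) right/bottom  bias=-1
    (0,1)@(1, 3): e=[8,2,102] → #
    (1,1)@(3, 3): e=[40,-18,90] → ·
    (0,2)@(1, 5): e=[-8,26,94] → ·
    (1,2)@(3, 5): e=[24,6,82] → #
    (2,2)@(5, 5): e=[56,-14,70] → ·
    (1,3)@(3, 7): e=[8,30,74] → #
    (2,3)@(5, 7): e=[40,10,62] → #
    (3,3)@(7, 7): e=[72,-10,50] → ·
    (1,4)@(3, 9): e=[-8,54,66] → ·
    (2,4)@(5, 9): e=[24,34,54] → #
    (3,4)@(7, 9): e=[56,14,42] → #
    (4,4)@(9, 9): e=[88,-6,30] → ·
  covered (14 px):
    · · · · · · ·
    # · · · · · ·
    · # · · · · ·
    · # # · · · ·
    · · # # · · ·
    · · # # # · ·
    · · · # # # ·
    · · · # # · ·
    · · · · · · ·

Result: [[1,5],[1,6],[2,6],[2,7],[3,7],[2,8]]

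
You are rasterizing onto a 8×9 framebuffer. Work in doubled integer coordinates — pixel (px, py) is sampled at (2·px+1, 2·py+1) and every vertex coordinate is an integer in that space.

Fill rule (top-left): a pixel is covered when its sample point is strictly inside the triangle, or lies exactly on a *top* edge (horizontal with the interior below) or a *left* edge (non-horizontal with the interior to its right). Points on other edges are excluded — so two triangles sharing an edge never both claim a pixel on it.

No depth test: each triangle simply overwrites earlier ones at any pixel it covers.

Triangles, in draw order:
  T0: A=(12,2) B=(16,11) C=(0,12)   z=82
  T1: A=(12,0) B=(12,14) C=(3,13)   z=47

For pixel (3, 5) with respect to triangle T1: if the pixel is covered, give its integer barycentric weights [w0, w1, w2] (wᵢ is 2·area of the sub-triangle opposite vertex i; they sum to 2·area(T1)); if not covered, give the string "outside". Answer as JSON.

T0:
  2·area = 148
  edge (12, 2)→(16, 11): d=(4,9) right/bottom  bias=-1
  edge (16, 11)→(0, 12): d=(-16,1) right/bottom  bias=-1
  edge (0, 12)→(12, 2): d=(12,-10) top-left  bias=+0
    (5,1)@(11, 3): e=[13,133,2] → #
    (6,1)@(13, 3): e=[-5,131,22] → ·
    (4,2)@(9, 5): e=[39,103,6] → #
    (6,2)@(13, 5): e=[3,99,46] → #
    (7,2)@(15, 5): e=[-15,97,66] → ·
    (3,3)@(7, 7): e=[65,73,10] → #
    (7,3)@(15, 7): e=[-7,65,90] → ·
    (2,4)@(5, 9): e=[91,43,14] → #
    (7,4)@(15, 9): e=[1,33,114] → #
    (1,5)@(3, 11): e=[117,13,18] → #
    (1,6)@(3, 13): e=[125,-19,42] → ·
    (2,6)@(5, 13): e=[107,-21,62] → ·
  covered (21 px):
    · · · · · · · ·
    · · · · · # · ·
    · · · · # # # ·
    · · · # # # # ·
    · · # # # # # #
    · # # # # # # #
    · · · · · · · ·
    · · · · · · · ·
    · · · · · · · ·
T1:
  2·area = 126
  edge (12, 0)→(12, 14): d=(0,14) right/bottom  bias=-1
  edge (12, 14)→(3, 13): d=(-9,-1) top-left  bias=+0
  edge (3, 13)→(12, 0): d=(9,-13) top-left  bias=+0
    (5,1)@(11, 3): e=[14,98,14] → #
    (6,1)@(13, 3): e=[-14,100,40] → ·
    (4,2)@(9, 5): e=[42,78,6] → #
    (6,2)@(13, 5): e=[-14,82,58] → ·
    (4,3)@(9, 7): e=[42,60,24] → #
    (6,3)@(13, 7): e=[-14,64,76] → ·
    (3,4)@(7, 9): e=[70,40,16] → #
    (6,4)@(13, 9): e=[-14,46,94] → ·
    (2,5)@(5, 11): e=[98,20,8] → #
    (6,5)@(13, 11): e=[-14,28,112] → ·
    (1,6)@(3, 13): e=[126,0,0] → #  [on edge]
    (6,6)@(13, 13): e=[-14,10,130] → ·
  covered (17 px):
    · · · · · · · ·
    · · · · · # · ·
    · · · · # # · ·
    · · · · # # · ·
    · · · # # # · ·
    · · # # # # · ·
    · # # # # # · ·
    · · · · · · · ·
    · · · · · · · ·

Final: [22,34,70]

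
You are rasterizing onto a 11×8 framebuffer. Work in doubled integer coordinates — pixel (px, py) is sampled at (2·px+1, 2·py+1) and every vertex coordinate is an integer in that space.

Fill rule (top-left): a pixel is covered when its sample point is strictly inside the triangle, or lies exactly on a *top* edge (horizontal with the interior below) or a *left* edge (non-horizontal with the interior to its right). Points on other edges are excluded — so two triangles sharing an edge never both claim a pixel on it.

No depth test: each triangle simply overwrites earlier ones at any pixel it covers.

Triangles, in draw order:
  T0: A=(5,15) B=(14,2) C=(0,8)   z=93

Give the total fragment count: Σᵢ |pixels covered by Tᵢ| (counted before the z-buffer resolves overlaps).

T0:
  2·area = 128  (B↔C swapped to make it positive)
  edge (5, 15)→(0, 8): d=(-5,-7) top-left  bias=+0
  edge (0, 8)→(14, 2): d=(14,-6) top-left  bias=+0
  edge (14, 2)→(5, 15): d=(-9,13) right/bottom  bias=-1
    (6,1)@(13, 3): e=[116,8,4] → █
    (7,1)@(15, 3): e=[130,20,-22] → ·
    (3,2)@(7, 5): e=[64,0,64] → █  [on edge]
    (4,2)@(9, 5): e=[78,12,38] → █
    (5,2)@(11, 5): e=[92,24,12] → █
    (6,2)@(13, 5): e=[106,36,-14] → ·
    (1,3)@(3, 7): e=[26,4,98] → █
    (2,3)@(5, 7): e=[40,16,72] → █
    (5,3)@(11, 7): e=[82,52,-6] → ·
    (0,4)@(1, 9): e=[2,20,106] → █
    (5,4)@(11, 9): e=[72,80,-24] → ·
    (0,5)@(1, 11): e=[-8,48,88] → ·
    (2,7)@(5, 15): e=[0,128,0] → ·  [on edge]
  covered (17 px):
    · · · · · · · · · · ·
    · · · · · · █ · · · ·
    · · · █ █ █ · · · · ·
    · █ █ █ █ · · · · · ·
    █ █ █ █ █ · · · · · ·
    · █ █ █ · · · · · · ·
    · · █ · · · · · · · ·
    · · · · · · · · · · ·

Answer: 17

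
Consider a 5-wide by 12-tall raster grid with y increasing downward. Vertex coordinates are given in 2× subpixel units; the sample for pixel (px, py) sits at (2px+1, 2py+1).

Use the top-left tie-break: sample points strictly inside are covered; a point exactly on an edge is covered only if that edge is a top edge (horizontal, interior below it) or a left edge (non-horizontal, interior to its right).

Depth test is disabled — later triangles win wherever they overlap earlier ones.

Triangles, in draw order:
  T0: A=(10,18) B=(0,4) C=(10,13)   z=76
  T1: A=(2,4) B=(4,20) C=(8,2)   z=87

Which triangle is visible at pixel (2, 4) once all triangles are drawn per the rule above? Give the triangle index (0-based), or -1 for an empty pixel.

T0:
  2·area = 50
  edge (10, 18)→(0, 4): d=(-10,-14) top-left  bias=+0
  edge (0, 4)→(10, 13): d=(10,9) right/bottom  bias=-1
  edge (10, 13)→(10, 18): d=(0,5) right/bottom  bias=-1
    (0,2)@(1, 5): e=[4,1,45] → █
    (1,2)@(3, 5): e=[32,-17,35] → ·
    (0,3)@(1, 7): e=[-16,21,45] → ·
    (1,3)@(3, 7): e=[12,3,35] → █
    (2,3)@(5, 7): e=[40,-15,25] → ·
    (1,4)@(3, 9): e=[-8,23,35] → ·
    (2,4)@(5, 9): e=[20,5,25] → █
    (3,4)@(7, 9): e=[48,-13,15] → ·
    (2,5)@(5, 11): e=[0,25,25] → █  [on edge]
    (3,5)@(7, 11): e=[28,7,15] → █
    (4,5)@(9, 11): e=[56,-11,5] → ·
    (2,6)@(5, 13): e=[-20,45,25] → ·
  covered (8 px):
    · · · · ·
    · · · · ·
    █ · · · ·
    · █ · · ·
    · · █ · ·
    · · █ █ ·
    · · · █ █
    · · · · █
    · · · · ·
    · · · · ·
    · · · · ·
    · · · · ·
T1:
  2·area = 100  (B↔C swapped to make it positive)
  edge (2, 4)→(8, 2): d=(6,-2) top-left  bias=+0
  edge (8, 2)→(4, 20): d=(-4,18) right/bottom  bias=-1
  edge (4, 20)→(2, 4): d=(-2,-16) top-left  bias=+0
    (2,1)@(5, 3): e=[0,50,50] → █  [on edge]
    (3,1)@(7, 3): e=[4,14,82] → █
    (4,1)@(9, 3): e=[8,-22,114] → ·
    (1,2)@(3, 5): e=[8,78,14] → █
    (4,2)@(9, 5): e=[20,-30,110] → ·
    (1,3)@(3, 7): e=[20,70,10] → █
    (3,3)@(7, 7): e=[28,-2,74] → ·
    (1,4)@(3, 9): e=[32,62,6] → █
    (3,4)@(7, 9): e=[40,-10,70] → ·
    (1,5)@(3, 11): e=[44,54,2] → █
    (3,5)@(7, 11): e=[52,-18,66] → ·
    (1,6)@(3, 13): e=[56,46,-2] → ·
  covered (13 px):
    · · · · ·
    · · █ █ ·
    · █ █ █ ·
    · █ █ · ·
    · █ █ · ·
    · █ █ · ·
    · · █ · ·
    · · █ · ·
    · · · · ·
    · · · · ·
    · · · · ·
    · · · · ·

Z-buffer (winner per pixel, '.' = empty):
  . . . . .
  . . 1 1 .
  0 1 1 1 .
  . 1 1 . .
  . 1 1 . .
  . 1 1 0 .
  . . 1 0 0
  . . 1 . 0
  . . . . .
  . . . . .
  . . . . .
  . . . . .

Final: 1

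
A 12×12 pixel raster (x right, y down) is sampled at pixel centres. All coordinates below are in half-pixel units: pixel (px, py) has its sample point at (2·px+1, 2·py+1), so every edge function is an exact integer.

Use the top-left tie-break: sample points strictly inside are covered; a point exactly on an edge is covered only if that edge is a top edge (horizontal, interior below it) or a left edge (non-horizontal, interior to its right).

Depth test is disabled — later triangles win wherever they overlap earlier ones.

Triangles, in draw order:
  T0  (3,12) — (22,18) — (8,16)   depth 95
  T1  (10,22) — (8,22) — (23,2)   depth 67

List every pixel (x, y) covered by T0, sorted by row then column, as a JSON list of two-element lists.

T0:
  2·area = 46
  edge (3, 12)→(22, 18): d=(19,6) right/bottom  bias=-1
  edge (22, 18)→(8, 16): d=(-14,-2) top-left  bias=+0
  edge (8, 16)→(3, 12): d=(-5,-4) top-left  bias=+0
    (2,6)@(5, 13): e=[7,36,3] → X
    (3,6)@(7, 13): e=[-5,40,11] → .
    (0,7)@(1, 15): e=[69,0,-23] → .  [on edge]
    (2,7)@(5, 15): e=[45,8,-7] → .
    (3,7)@(7, 15): e=[33,12,1] → X
    (4,7)@(9, 15): e=[21,16,9] → X
    (5,7)@(11, 15): e=[9,20,17] → X
    (6,7)@(13, 15): e=[-3,24,25] → .
    (3,8)@(7, 17): e=[71,-16,-9] → .
    (4,8)@(9, 17): e=[59,-12,-1] → .
    (5,8)@(11, 17): e=[47,-8,7] → .
    (7,8)@(15, 17): e=[23,0,23] → X  [on edge]
  covered (6 px):
    . . . . . . . . . . . .
    . . . . . . . . . . . .
    . . . . . . . . . . . .
    . . . . . . . . . . . .
    . . . . . . . . . . . .
    . . . . . . . . . . . .
    . . X . . . . . . . . .
    . . . X X X . . . . . .
    . . . . . . . X X . . .
    . . . . . . . . . . . .
    . . . . . . . . . . . .
    . . . . . . . . . . . .
T1:
  2·area = 40
  edge (10, 22)→(8, 22): d=(-2,0) right/bottom  bias=-1
  edge (8, 22)→(23, 2): d=(15,-20) top-left  bias=+0
  edge (23, 2)→(10, 22): d=(-13,20) right/bottom  bias=-1
    (10,2)@(21, 5): e=[34,5,1] → X
    (11,2)@(23, 5): e=[34,45,-39] → .
    (10,3)@(21, 7): e=[30,35,-25] → .
    (8,5)@(17, 11): e=[22,15,3] → X
    (9,5)@(19, 11): e=[22,55,-37] → .
    (7,6)@(15, 13): e=[18,5,17] → X
    (8,6)@(17, 13): e=[18,45,-23] → .
    (7,7)@(15, 15): e=[14,35,-9] → .
    (6,8)@(13, 17): e=[10,25,5] → X
    (7,8)@(15, 17): e=[10,65,-35] → .
    (5,9)@(11, 19): e=[6,15,19] → X
    (6,9)@(13, 19): e=[6,55,-21] → .
  covered (6 px):
    . . . . . . . . . . . .
    . . . . . . . . . . . .
    . . . . . . . . . . X .
    . . . . . . . . . . . .
    . . . . . . . . . . . .
    . . . . . . . . X . . .
    . . . . . . . X . . . .
    . . . . . . . . . . . .
    . . . . . . X . . . . .
    . . . . . X . . . . . .
    . . . . X . . . . . . .
    . . . . . . . . . . . .

Final: [[2,6],[3,7],[4,7],[5,7],[7,8],[8,8]]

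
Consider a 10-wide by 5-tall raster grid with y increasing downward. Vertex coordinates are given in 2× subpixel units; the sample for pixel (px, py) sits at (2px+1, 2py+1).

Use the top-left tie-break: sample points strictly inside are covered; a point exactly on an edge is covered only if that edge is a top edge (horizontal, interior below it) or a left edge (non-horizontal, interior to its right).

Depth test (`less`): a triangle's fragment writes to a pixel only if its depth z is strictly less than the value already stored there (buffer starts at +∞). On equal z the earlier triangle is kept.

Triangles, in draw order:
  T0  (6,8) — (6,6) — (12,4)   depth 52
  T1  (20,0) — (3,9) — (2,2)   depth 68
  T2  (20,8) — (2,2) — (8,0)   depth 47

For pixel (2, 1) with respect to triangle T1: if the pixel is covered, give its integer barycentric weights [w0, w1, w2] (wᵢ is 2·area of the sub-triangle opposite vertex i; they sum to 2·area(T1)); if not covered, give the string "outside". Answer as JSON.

T0:
  2·area = 12
  edge (6, 8)→(6, 6): d=(0,-2) top-left  bias=+0
  edge (6, 6)→(12, 4): d=(6,-2) top-left  bias=+0
  edge (12, 4)→(6, 8): d=(-6,4) right/bottom  bias=-1
    (7,1)@(15, 3): e=[18,0,-6] → ·  [on edge]
    (4,2)@(9, 5): e=[6,0,6] → #  [on edge]
    (5,2)@(11, 5): e=[10,4,-2] → ·
    (1,3)@(3, 7): e=[-6,0,18] → ·  [on edge]
    (3,3)@(7, 7): e=[2,8,2] → #
    (4,3)@(9, 7): e=[6,12,-6] → ·
    (3,4)@(7, 9): e=[2,20,-10] → ·
  covered (2 px):
    · · · · · · · · · ·
    · · · · · · · · · ·
    · · · · # · · · · ·
    · · · # · · · · · ·
    · · · · · · · · · ·
T1:
  2·area = 128
  edge (20, 0)→(3, 9): d=(-17,9) right/bottom  bias=-1
  edge (3, 9)→(2, 2): d=(-1,-7) top-left  bias=+0
  edge (2, 2)→(20, 0): d=(18,-2) top-left  bias=+0
    (5,0)@(11, 1): e=[64,64,0] → #  [on edge]
    (6,0)@(13, 1): e=[46,78,4] → #
    (7,0)@(15, 1): e=[28,92,8] → #
    (8,0)@(17, 1): e=[10,106,12] → #
    (9,0)@(19, 1): e=[-8,120,16] → ·
    (1,1)@(3, 3): e=[102,6,20] → #
    (2,1)@(5, 3): e=[84,20,24] → #
    (3,1)@(7, 3): e=[66,34,28] → #
    (4,1)@(9, 3): e=[48,48,32] → #
    (7,1)@(15, 3): e=[-6,90,44] → ·
    (8,1)@(17, 3): e=[-24,104,48] → ·
    (1,2)@(3, 5): e=[68,4,56] → #
    (1,4)@(3, 9): e=[0,0,128] → ·  [on edge]
  covered (16 px):
    · · · · · # # # # ·
    · # # # # # # · · ·
    · # # # # · · · · ·
    · # # · · · · · · ·
    · · · · · · · · · ·
T2:
  2·area = 72
  edge (20, 8)→(2, 2): d=(-18,-6) top-left  bias=+0
  edge (2, 2)→(8, 0): d=(6,-2) top-left  bias=+0
  edge (8, 0)→(20, 8): d=(12,8) right/bottom  bias=-1
    (2,0)@(5, 1): e=[36,0,36] → #  [on edge]
    (3,0)@(7, 1): e=[48,4,20] → #
    (4,0)@(9, 1): e=[60,8,4] → #
    (5,0)@(11, 1): e=[72,12,-12] → ·
    (2,1)@(5, 3): e=[0,12,60] → #  [on edge]
    (5,1)@(11, 3): e=[36,24,12] → #
    (6,1)@(13, 3): e=[48,28,-4] → ·
    (2,2)@(5, 5): e=[-36,24,84] → ·
    (3,2)@(7, 5): e=[-24,28,68] → ·
    (4,2)@(9, 5): e=[-12,32,52] → ·
    (5,2)@(11, 5): e=[0,36,36] → #  [on edge]
    (6,2)@(13, 5): e=[12,40,20] → #
    (8,3)@(17, 7): e=[0,60,12] → #  [on edge]
  covered (11 px):
    · · # # # · · · · ·
    · · # # # # · · · ·
    · · · · · # # # · ·
    · · · · · · · · # ·
    · · · · · · · · · ·

Result: [20,24,84]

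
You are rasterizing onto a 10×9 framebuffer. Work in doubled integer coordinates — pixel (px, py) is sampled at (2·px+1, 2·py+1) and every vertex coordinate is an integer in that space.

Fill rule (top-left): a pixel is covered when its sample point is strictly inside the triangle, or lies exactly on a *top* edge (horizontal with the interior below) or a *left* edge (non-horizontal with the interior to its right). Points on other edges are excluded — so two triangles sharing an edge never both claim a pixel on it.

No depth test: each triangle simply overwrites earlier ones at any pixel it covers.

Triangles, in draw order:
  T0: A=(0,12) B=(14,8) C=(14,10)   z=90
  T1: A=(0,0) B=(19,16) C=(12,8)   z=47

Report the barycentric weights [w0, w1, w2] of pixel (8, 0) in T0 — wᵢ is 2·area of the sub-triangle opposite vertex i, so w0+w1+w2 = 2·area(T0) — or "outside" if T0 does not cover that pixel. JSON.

T0:
  2·area = 28
  edge (0, 12)→(14, 8): d=(14,-4) top-left  bias=+0
  edge (14, 8)→(14, 10): d=(0,2) right/bottom  bias=-1
  edge (14, 10)→(0, 12): d=(-14,2) right/bottom  bias=-1
    (5,4)@(11, 9): e=[2,6,20] → X
    (6,4)@(13, 9): e=[10,2,16] → X
    (7,4)@(15, 9): e=[18,-2,12] → .
    (2,5)@(5, 11): e=[6,18,4] → X
    (3,5)@(7, 11): e=[14,14,0] → .  [on edge]
    (5,5)@(11, 11): e=[30,6,-8] → .
    (6,5)@(13, 11): e=[38,2,-12] → .
    (2,6)@(5, 13): e=[34,18,-24] → .
  covered (3 px):
    . . . . . . . . . .
    . . . . . . . . . .
    . . . . . . . . . .
    . . . . . . . . . .
    . . . . . X X . . .
    . . X . . . . . . .
    . . . . . . . . . .
    . . . . . . . . . .
    . . . . . . . . . .
T1:
  2·area = 40  (B↔C swapped to make it positive)
  edge (0, 0)→(12, 8): d=(12,8) right/bottom  bias=-1
  edge (12, 8)→(19, 16): d=(7,8) right/bottom  bias=-1
  edge (19, 16)→(0, 0): d=(-19,-16) top-left  bias=+0
    (3,2)@(7, 5): e=[4,19,17] → X
    (4,2)@(9, 5): e=[-12,3,49] → .
    (3,3)@(7, 7): e=[28,33,-21] → .
    (4,3)@(9, 7): e=[12,17,11] → X
    (5,3)@(11, 7): e=[-4,1,43] → .
    (4,4)@(9, 9): e=[36,31,-27] → .
    (5,4)@(11, 9): e=[20,15,5] → X
    (6,4)@(13, 9): e=[4,-1,37] → .
    (5,5)@(11, 11): e=[44,29,-33] → .
  covered (3 px):
    . . . . . . . . . .
    . . . . . . . . . .
    . . . X . . . . . .
    . . . . X . . . . .
    . . . . . X . . . .
    . . . . . . . . . .
    . . . . . . . . . .
    . . . . . . . . . .
    . . . . . . . . . .

Final: "outside"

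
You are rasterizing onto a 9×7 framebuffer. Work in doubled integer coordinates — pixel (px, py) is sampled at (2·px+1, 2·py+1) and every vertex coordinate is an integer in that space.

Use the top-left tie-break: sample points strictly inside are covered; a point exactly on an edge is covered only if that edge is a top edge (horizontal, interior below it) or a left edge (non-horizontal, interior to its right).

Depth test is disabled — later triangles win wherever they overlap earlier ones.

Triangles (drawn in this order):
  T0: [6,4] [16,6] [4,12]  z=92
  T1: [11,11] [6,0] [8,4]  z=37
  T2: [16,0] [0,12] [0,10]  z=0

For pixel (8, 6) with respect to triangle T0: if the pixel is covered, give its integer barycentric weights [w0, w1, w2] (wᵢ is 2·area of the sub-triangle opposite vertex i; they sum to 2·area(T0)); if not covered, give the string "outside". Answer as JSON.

T0:
  2·area = 84
  edge (6, 4)→(16, 6): d=(10,2) right/bottom  bias=-1
  edge (16, 6)→(4, 12): d=(-12,6) right/bottom  bias=-1
  edge (4, 12)→(6, 4): d=(2,-8) top-left  bias=+0
    (0,1)@(1, 3): e=[0,126,-42] → ·  [on edge]
    (3,2)@(7, 5): e=[8,66,10] → #
    (4,2)@(9, 5): e=[4,54,26] → #
    (5,2)@(11, 5): e=[0,42,42] → ·  [on edge]
    (3,3)@(7, 7): e=[28,42,14] → #
    (5,3)@(11, 7): e=[20,18,46] → #
    (6,3)@(13, 7): e=[16,6,62] → #
    (7,3)@(15, 7): e=[12,-6,78] → ·
    (2,4)@(5, 9): e=[52,30,2] → #
    (5,4)@(11, 9): e=[40,-6,50] → ·
    (6,4)@(13, 9): e=[36,-18,66] → ·
    (2,5)@(5, 11): e=[72,6,6] → #
  covered (10 px):
    · · · · · · · · ·
    · · · · · · · · ·
    · · · # # · · · ·
    · · · # # # # · ·
    · · # # # · · · ·
    · · # · · · · · ·
    · · · · · · · · ·
T1:
  2·area = 2
  edge (11, 11)→(6, 0): d=(-5,-11) top-left  bias=+0
  edge (6, 0)→(8, 4): d=(2,4) right/bottom  bias=-1
  edge (8, 4)→(11, 11): d=(3,7) right/bottom  bias=-1
    (5,5)@(11, 11): e=[0,2,0] → ·  [on edge]
  covered (0 px):
    · · · · · · · · ·
    · · · · · · · · ·
    · · · · · · · · ·
    · · · · · · · · ·
    · · · · · · · · ·
    · · · · · · · · ·
    · · · · · · · · ·
T2:
  2·area = 32
  edge (16, 0)→(0, 12): d=(-16,12) right/bottom  bias=-1
  edge (0, 12)→(0, 10): d=(0,-2) top-left  bias=+0
  edge (0, 10)→(16, 0): d=(16,-10) top-left  bias=+0
    (4,2)@(9, 5): e=[4,18,10] → #
    (5,2)@(11, 5): e=[-20,22,30] → ·
    (2,3)@(5, 7): e=[20,10,2] → #
    (3,3)@(7, 7): e=[-4,14,22] → ·
    (4,3)@(9, 7): e=[-28,18,42] → ·
    (1,4)@(3, 9): e=[12,6,14] → #
    (2,4)@(5, 9): e=[-12,10,34] → ·
    (0,5)@(1, 11): e=[4,2,26] → #
    (1,5)@(3, 11): e=[-20,6,46] → ·
    (0,6)@(1, 13): e=[-28,2,58] → ·
  covered (4 px):
    · · · · · · · · ·
    · · · · · · · · ·
    · · · · # · · · ·
    · · # · · · · · ·
    · # · · · · · · ·
    # · · · · · · · ·
    · · · · · · · · ·

Answer: "outside"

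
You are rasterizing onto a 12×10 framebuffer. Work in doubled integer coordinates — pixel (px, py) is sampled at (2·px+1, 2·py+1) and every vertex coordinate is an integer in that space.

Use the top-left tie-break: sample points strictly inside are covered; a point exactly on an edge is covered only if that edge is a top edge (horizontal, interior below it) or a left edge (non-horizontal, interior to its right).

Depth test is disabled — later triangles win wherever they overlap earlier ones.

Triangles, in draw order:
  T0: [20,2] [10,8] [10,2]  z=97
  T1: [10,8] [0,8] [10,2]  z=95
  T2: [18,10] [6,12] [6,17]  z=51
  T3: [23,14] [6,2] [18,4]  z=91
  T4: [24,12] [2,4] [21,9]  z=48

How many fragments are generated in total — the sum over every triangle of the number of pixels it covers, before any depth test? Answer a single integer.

T0:
  2·area = 60
  edge (20, 2)→(10, 8): d=(-10,6) right/bottom  bias=-1
  edge (10, 8)→(10, 2): d=(0,-6) top-left  bias=+0
  edge (10, 2)→(20, 2): d=(10,0) top-left  bias=+0
    (5,1)@(11, 3): e=[44,6,10] → X
    (6,1)@(13, 3): e=[32,18,10] → X
    (7,1)@(15, 3): e=[20,30,10] → X
    (8,1)@(17, 3): e=[8,42,10] → X
    (9,1)@(19, 3): e=[-4,54,10] → .
    (5,2)@(11, 5): e=[24,6,30] → X
    (7,2)@(15, 5): e=[0,30,30] → .  [on edge]
    (8,2)@(17, 5): e=[-12,42,30] → .
    (5,3)@(11, 7): e=[4,6,50] → X
    (6,3)@(13, 7): e=[-8,18,50] → .
    (5,4)@(11, 9): e=[-16,6,70] → .
    (2,5)@(5, 11): e=[0,-30,90] → .  [on edge]
  covered (7 px):
    . . . . . . . . . . . .
    . . . . . X X X X . . .
    . . . . . X X . . . . .
    . . . . . X . . . . . .
    . . . . . . . . . . . .
    . . . . . . . . . . . .
    . . . . . . . . . . . .
    . . . . . . . . . . . .
    . . . . . . . . . . . .
    . . . . . . . . . . . .
T1:
  2·area = 60
  edge (10, 8)→(0, 8): d=(-10,0) right/bottom  bias=-1
  edge (0, 8)→(10, 2): d=(10,-6) top-left  bias=+0
  edge (10, 2)→(10, 8): d=(0,6) right/bottom  bias=-1
    (4,1)@(9, 3): e=[50,4,6] → X
    (5,1)@(11, 3): e=[50,16,-6] → .
    (2,2)@(5, 5): e=[30,0,30] → X  [on edge]
    (3,2)@(7, 5): e=[30,12,18] → X
    (5,2)@(11, 5): e=[30,36,-6] → .
    (1,3)@(3, 7): e=[10,8,42] → X
    (5,3)@(11, 7): e=[10,56,-6] → .
    (1,4)@(3, 9): e=[-10,28,42] → .
    (2,4)@(5, 9): e=[-10,40,30] → .
    (3,4)@(7, 9): e=[-10,52,18] → .
    (4,4)@(9, 9): e=[-10,64,6] → .
  covered (8 px):
    . . . . . . . . . . . .
    . . . . X . . . . . . .
    . . X X X . . . . . . .
    . X X X X . . . . . . .
    . . . . . . . . . . . .
    . . . . . . . . . . . .
    . . . . . . . . . . . .
    . . . . . . . . . . . .
    . . . . . . . . . . . .
    . . . . . . . . . . . .
T2:
  2·area = 60  (B↔C swapped to make it positive)
  edge (18, 10)→(6, 17): d=(-12,7) right/bottom  bias=-1
  edge (6, 17)→(6, 12): d=(0,-5) top-left  bias=+0
  edge (6, 12)→(18, 10): d=(12,-2) top-left  bias=+0
    (6,5)@(13, 11): e=[23,35,2] → X
    (7,5)@(15, 11): e=[9,45,6] → X
    (8,5)@(17, 11): e=[-5,55,10] → .
    (3,6)@(7, 13): e=[41,5,14] → X
    (4,6)@(9, 13): e=[27,15,18] → X
    (5,6)@(11, 13): e=[13,25,22] → X
    (6,6)@(13, 13): e=[-1,35,26] → .
    (7,6)@(15, 13): e=[-15,45,30] → .
    (3,7)@(7, 15): e=[17,5,38] → X
    (5,7)@(11, 15): e=[-11,25,46] → .
    (3,8)@(7, 17): e=[-7,5,62] → .
    (4,8)@(9, 17): e=[-21,15,66] → .
  covered (7 px):
    . . . . . . . . . . . .
    . . . . . . . . . . . .
    . . . . . . . . . . . .
    . . . . . . . . . . . .
    . . . . . . . . . . . .
    . . . . . . X X . . . .
    . . . X X X . . . . . .
    . . . X X . . . . . . .
    . . . . . . . . . . . .
    . . . . . . . . . . . .
T3:
  2·area = 110
  edge (23, 14)→(6, 2): d=(-17,-12) top-left  bias=+0
  edge (6, 2)→(18, 4): d=(12,2) right/bottom  bias=-1
  edge (18, 4)→(23, 14): d=(5,10) right/bottom  bias=-1
    (4,1)@(9, 3): e=[19,6,85] → X
    (5,1)@(11, 3): e=[43,2,65] → X
    (6,1)@(13, 3): e=[67,-2,45] → .
    (4,2)@(9, 5): e=[-15,30,95] → .
    (5,2)@(11, 5): e=[9,26,75] → X
    (6,2)@(13, 5): e=[33,22,55] → X
    (7,2)@(15, 5): e=[57,18,35] → X
    (8,2)@(17, 5): e=[81,14,15] → X
    (9,2)@(19, 5): e=[105,10,-5] → .
    (5,3)@(11, 7): e=[-25,50,85] → .
    (6,3)@(13, 7): e=[-1,46,65] → .
    (7,3)@(15, 7): e=[23,42,45] → X
  covered (13 px):
    . . . . . . . . . . . .
    . . . . X X . . . . . .
    . . . . . X X X X . . .
    . . . . . . . X X X . .
    . . . . . . . . X X . .
    . . . . . . . . . X X .
    . . . . . . . . . . . .
    . . . . . . . . . . . .
    . . . . . . . . . . . .
    . . . . . . . . . . . .
T4:
  2·area = 42
  edge (24, 12)→(2, 4): d=(-22,-8) top-left  bias=+0
  edge (2, 4)→(21, 9): d=(19,5) right/bottom  bias=-1
  edge (21, 9)→(24, 12): d=(3,3) right/bottom  bias=-1
    (6,0)@(13, 1): e=[154,-112,0] → .  [on edge]
    (7,1)@(15, 3): e=[126,-84,0] → .  [on edge]
    (2,2)@(5, 5): e=[2,4,36] → X
    (3,2)@(7, 5): e=[18,-6,30] → .
    (8,2)@(17, 5): e=[98,-56,0] → .  [on edge]
    (2,3)@(5, 7): e=[-42,42,42] → .
    (5,3)@(11, 7): e=[6,12,24] → X
    (6,3)@(13, 7): e=[22,2,18] → X
    (7,3)@(15, 7): e=[38,-8,12] → .
    (9,3)@(19, 7): e=[70,-28,0] → .  [on edge]
    (5,4)@(11, 9): e=[-38,50,30] → .
    (6,4)@(13, 9): e=[-22,40,24] → .
    (10,4)@(21, 9): e=[42,0,0] → .  [on edge]
    (11,5)@(23, 11): e=[14,28,0] → .  [on edge]
  covered (5 px):
    . . . . . . . . . . . .
    . . . . . . . . . . . .
    . . X . . . . . . . . .
    . . . . . X X . . . . .
    . . . . . . . . X X . .
    . . . . . . . . . . . .
    . . . . . . . . . . . .
    . . . . . . . . . . . .
    . . . . . . . . . . . .
    . . . . . . . . . . . .

Answer: 40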